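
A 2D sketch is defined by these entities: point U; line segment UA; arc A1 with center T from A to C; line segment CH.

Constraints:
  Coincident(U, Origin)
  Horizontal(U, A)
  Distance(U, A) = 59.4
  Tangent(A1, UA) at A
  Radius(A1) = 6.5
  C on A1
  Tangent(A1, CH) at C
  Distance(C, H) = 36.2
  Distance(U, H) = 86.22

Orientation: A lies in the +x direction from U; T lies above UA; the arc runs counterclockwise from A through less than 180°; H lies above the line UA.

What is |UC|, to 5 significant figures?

65.718

Checks: U = (0.00, 0.00) ✓; U.y = 0.00, A.y = 0.00 ✓; |TC| = 6.500 ✓; ∠(TC, CH) = 90.00° ✓; |CH| = 36.20 ✓; |UH| = 86.22 ✓.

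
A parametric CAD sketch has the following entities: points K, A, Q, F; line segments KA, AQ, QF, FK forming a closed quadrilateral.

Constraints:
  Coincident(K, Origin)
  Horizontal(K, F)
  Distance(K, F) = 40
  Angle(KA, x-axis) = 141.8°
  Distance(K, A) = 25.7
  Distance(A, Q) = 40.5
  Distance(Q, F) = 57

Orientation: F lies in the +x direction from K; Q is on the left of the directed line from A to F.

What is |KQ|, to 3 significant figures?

46.7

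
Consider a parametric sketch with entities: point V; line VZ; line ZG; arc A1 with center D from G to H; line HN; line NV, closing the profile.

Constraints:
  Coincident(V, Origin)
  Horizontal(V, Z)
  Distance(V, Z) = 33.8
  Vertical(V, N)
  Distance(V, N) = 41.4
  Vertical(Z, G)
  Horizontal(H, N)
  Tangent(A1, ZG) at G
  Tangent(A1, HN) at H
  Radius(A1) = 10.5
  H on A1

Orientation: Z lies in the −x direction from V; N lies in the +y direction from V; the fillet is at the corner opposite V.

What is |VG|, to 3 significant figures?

45.8

V is at the origin; V and Z share the same y with |VZ| = 33.8 and Z on the −x side, so Z = (-33.8, 0.00). VN is vertical with |VN| = 41.4 and N on the +y side, so N = (0.00, 41.4). The virtual corner opposite V is at (-33.8, 41.4). Tangency of A1 to ZG means the radius DG is perpendicular to ZG and A1 meets HN tangentially, so DH is at right angles to HN, with radius 10.5, so the center D sits 10.5 in from both sides at D = (-23.3, 30.9). That places the tangent points at G = (-33.8, 30.9) on ZG and H = (-23.3, 41.4) on HN. Then |VG| = |G − V| = 45.8.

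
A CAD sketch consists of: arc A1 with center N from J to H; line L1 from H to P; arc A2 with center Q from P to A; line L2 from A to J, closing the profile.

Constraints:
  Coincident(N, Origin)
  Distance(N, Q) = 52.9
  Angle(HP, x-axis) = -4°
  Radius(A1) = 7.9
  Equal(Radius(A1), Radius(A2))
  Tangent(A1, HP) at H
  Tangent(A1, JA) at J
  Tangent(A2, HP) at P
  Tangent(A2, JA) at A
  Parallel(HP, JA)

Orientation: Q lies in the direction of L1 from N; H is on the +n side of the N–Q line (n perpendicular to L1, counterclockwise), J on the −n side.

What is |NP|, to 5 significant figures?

53.487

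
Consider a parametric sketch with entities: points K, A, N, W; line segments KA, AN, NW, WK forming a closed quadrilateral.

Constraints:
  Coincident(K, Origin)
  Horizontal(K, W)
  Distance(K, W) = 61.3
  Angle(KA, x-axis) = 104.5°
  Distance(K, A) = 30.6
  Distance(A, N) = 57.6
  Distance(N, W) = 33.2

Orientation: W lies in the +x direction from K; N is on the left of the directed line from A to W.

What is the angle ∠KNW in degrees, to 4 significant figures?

78.05°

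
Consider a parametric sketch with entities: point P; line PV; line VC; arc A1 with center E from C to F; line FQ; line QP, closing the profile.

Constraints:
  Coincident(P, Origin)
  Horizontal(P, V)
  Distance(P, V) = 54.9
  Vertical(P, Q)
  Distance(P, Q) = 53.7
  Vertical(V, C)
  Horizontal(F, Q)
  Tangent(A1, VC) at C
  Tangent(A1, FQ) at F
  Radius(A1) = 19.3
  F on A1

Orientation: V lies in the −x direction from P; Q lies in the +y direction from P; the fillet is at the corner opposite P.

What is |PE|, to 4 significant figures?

49.50

P is at the origin; P and V share the same y with |PV| = 54.9 and V on the −x side, so V = (-54.90, 0.000). PQ is vertical with |PQ| = 53.7 and Q on the +y side, so Q = (0.000, 53.70). The virtual corner opposite P is at (-54.90, 53.70). Tangency of A1 to VC means the radius EC is perpendicular to VC and the tangent condition forces EF to be normal to FQ, with radius 19.3, so the center E sits 19.3 in from both sides at E = (-35.60, 34.40). Then |PE| = |E − P| = 49.50.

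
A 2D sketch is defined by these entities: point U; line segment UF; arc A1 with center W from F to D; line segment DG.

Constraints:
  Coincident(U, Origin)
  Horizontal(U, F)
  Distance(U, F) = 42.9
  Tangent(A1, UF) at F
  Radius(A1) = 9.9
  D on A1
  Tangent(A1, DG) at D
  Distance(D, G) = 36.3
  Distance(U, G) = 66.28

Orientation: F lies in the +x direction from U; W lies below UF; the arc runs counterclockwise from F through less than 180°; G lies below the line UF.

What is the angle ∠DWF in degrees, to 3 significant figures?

111°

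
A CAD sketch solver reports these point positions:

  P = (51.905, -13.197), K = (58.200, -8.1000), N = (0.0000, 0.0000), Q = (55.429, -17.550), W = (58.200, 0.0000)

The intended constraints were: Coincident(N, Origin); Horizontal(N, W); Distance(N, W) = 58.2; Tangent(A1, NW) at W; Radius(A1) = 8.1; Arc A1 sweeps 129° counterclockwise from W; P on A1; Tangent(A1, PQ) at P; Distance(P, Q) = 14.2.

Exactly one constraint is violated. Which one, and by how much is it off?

Distance(P, Q) = 14.2 — off by 8.60.

N = (0.00, 0.00) ✓; N.y = 0.00, W.y = 0.00 ✓; |NW| = 58.20 ✓; ∠(KW, WN) = 90.00° ✓; |KW| = 8.100 ✓; bearing(K→P) − bearing(K→W) = 129.0° ✓; |KP| = 8.100 ✓; ∠(KP, PQ) = 90.00° ✓; |PQ| = 5.601 ✗.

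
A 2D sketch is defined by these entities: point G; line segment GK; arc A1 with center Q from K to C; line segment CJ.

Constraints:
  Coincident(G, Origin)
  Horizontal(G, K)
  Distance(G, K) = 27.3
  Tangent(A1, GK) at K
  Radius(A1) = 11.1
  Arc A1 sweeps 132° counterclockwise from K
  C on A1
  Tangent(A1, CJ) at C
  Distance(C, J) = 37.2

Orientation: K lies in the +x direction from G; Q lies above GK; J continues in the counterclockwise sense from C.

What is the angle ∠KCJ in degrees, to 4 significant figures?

114.0°

On A1, K sits at bearing -90° from Q; a 132° counterclockwise sweep puts C at bearing 42°, so C = Q + 11.1·(cos 42°, sin 42°) = (35.55, 18.53). Since A1 is tangent to CJ there, QC ⟂ CJ, so CJ runs along (−sin 42°, cos 42°); with |CJ| = 37.2, J = (10.66, 46.17). Then cos ∠KCJ = CK·CJ / (|CK||CJ|), giving 114.0°.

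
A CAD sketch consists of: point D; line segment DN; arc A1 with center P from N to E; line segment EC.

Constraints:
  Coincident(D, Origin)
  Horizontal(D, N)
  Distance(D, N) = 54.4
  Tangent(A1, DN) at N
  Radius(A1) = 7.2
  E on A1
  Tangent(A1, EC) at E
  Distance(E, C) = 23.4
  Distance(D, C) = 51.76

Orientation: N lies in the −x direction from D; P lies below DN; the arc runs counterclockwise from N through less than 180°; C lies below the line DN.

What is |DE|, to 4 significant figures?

60.75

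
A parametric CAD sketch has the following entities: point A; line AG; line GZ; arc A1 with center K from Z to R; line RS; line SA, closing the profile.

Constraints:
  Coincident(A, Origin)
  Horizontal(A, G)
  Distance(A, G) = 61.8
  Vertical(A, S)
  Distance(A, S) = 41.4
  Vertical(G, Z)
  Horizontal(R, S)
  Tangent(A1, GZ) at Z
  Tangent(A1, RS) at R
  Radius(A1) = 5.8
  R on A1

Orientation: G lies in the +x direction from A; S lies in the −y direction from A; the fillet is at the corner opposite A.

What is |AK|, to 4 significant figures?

66.36

A is at the origin; A and G share the same y with |AG| = 61.8 and G on the +x side, so G = (61.80, 0.000). AS is vertical with |AS| = 41.4 and S on the −y side, so S = (0.000, -41.40). The virtual corner opposite A is at (61.80, -41.40). The tangent condition forces KZ to be normal to GZ and A1 meets RS tangentially, so KR is at right angles to RS, with radius 5.8, so the center K sits 5.8 in from both sides at K = (56.00, -35.60). Then |AK| = |K − A| = 66.36.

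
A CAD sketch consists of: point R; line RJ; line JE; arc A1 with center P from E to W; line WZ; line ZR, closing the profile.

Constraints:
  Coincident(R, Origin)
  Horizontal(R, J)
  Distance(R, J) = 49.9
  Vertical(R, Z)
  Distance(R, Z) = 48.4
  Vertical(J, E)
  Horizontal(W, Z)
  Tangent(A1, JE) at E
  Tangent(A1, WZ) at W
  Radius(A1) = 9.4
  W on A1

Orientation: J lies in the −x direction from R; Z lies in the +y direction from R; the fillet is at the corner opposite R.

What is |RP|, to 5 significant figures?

56.225

R is at the origin; RJ is horizontal with |RJ| = 49.9 and J on the −x side, so J = (-49.900, 0.0000). RZ is vertical with |RZ| = 48.4 and Z on the +y side, so Z = (0.0000, 48.400). The virtual corner opposite R is at (-49.900, 48.400). The tangent condition forces PE to be normal to JE and since A1 is tangent to WZ there, PW ⟂ WZ, with radius 9.4, so the center P sits 9.4 in from both sides at P = (-40.500, 39.000). Then |RP| = |P − R| = 56.225.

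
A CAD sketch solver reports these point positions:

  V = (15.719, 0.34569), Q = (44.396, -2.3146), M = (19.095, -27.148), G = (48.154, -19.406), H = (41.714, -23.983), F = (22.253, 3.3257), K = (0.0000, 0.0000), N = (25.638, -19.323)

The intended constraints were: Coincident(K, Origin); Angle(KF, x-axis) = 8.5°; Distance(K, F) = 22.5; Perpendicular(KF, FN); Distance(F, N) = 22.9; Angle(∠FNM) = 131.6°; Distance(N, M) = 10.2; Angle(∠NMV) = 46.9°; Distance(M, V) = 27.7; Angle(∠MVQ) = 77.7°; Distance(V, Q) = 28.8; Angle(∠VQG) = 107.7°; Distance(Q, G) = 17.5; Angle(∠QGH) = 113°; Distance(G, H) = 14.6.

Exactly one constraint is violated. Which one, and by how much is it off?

Distance(G, H) = 14.6 — off by 6.70.

K = (0.00, 0.00) ✓; KF at 8.500° ✓; |KF| = 22.50 ✓; ∠(KF, FN) = 90.00° ✓; |FN| = 22.90 ✓; ∠FNM = 131.6° ✓; |NM| = 10.20 ✓; ∠NMV = 46.90° ✓; |MV| = 27.70 ✓; ∠MVQ = 77.70° ✓; |VQ| = 28.80 ✓; ∠VQG = 107.7° ✓; |QG| = 17.50 ✓; ∠QGH = 113.0° ✓; |GH| = 7.901 ✗.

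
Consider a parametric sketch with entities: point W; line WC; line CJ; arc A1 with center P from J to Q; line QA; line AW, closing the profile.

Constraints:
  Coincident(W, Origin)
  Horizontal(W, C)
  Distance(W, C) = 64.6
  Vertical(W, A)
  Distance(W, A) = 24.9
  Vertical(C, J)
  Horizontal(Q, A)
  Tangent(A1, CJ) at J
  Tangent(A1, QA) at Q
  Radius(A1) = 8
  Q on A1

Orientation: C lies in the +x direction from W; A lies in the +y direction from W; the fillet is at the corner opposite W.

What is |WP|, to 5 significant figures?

59.069

W is at the origin; W and C share the same y with |WC| = 64.6 and C on the +x side, so C = (64.600, 0.0000). WA is vertical with |WA| = 24.9 and A on the +y side, so A = (0.0000, 24.900). The virtual corner opposite W is at (64.600, 24.900). Since A1 is tangent to CJ there, PJ ⟂ CJ and A1 meets QA tangentially, so PQ is at right angles to QA, with radius 8.0, so the center P sits 8.0 in from both sides at P = (56.600, 16.900). Then |WP| = |P − W| = 59.069.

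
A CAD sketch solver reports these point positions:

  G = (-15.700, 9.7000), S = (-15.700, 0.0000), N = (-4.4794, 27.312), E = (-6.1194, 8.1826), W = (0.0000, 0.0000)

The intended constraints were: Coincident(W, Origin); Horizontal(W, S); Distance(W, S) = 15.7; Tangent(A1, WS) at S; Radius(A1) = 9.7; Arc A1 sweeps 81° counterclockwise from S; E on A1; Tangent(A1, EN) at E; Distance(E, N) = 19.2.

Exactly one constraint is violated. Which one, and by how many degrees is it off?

Tangent(A1, EN) at E — off by 4.10°.

W = (0.00, 0.00) ✓; W.y = 0.00, S.y = 0.00 ✓; |WS| = 15.70 ✓; ∠(GS, SW) = 90.00° ✓; |GS| = 9.700 ✓; bearing(G→E) − bearing(G→S) = 81.00° ✓; |GE| = 9.700 ✓; ∠(GE, EN) = 85.90° ✗; |EN| = 19.20 ✓.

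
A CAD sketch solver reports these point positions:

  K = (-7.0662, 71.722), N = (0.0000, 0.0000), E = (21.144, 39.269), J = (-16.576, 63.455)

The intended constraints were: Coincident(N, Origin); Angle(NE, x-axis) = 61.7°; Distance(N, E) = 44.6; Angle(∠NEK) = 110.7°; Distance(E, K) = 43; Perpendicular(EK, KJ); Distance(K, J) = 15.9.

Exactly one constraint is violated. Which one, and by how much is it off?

Distance(K, J) = 15.9 — off by 3.30.

N = (0.00, 0.00) ✓; NE at 61.70° ✓; |NE| = 44.60 ✓; ∠NEK = 110.7° ✓; |EK| = 43.00 ✓; ∠(EK, KJ) = 90.00° ✓; |KJ| = 12.60 ✗.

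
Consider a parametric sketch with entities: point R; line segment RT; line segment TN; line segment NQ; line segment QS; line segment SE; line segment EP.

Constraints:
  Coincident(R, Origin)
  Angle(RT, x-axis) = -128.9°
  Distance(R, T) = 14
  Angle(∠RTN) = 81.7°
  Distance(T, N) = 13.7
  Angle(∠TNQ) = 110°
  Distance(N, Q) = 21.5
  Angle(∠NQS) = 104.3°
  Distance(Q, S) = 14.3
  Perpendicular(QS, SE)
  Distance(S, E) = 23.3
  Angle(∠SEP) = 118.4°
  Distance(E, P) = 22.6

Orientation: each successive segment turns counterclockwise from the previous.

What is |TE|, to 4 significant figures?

9.817

∠NQS = 104.3° gives QS at 115.1° from the x-axis; with |QS| = 14.3, S = (13.55, 8.727). QS is perpendicular to SE, so SE runs at -154.9°; with |SE| = 23.3, E = (-7.551, -1.157). Then |TE| = |E − T| = 9.817.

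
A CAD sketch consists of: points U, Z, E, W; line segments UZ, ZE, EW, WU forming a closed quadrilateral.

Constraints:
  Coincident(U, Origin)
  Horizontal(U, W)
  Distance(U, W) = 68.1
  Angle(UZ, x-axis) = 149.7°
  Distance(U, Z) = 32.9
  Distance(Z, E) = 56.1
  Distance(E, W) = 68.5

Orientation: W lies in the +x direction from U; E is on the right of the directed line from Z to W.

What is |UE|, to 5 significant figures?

28.577

Checks: |ZE| = 56.10 ✓; |EW| = 68.50 ✓.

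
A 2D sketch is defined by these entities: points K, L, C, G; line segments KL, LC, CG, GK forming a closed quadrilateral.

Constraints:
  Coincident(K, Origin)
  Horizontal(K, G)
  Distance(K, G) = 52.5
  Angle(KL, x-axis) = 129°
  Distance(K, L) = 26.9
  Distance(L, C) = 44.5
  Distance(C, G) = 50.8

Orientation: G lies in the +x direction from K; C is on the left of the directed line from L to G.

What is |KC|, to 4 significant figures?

46.99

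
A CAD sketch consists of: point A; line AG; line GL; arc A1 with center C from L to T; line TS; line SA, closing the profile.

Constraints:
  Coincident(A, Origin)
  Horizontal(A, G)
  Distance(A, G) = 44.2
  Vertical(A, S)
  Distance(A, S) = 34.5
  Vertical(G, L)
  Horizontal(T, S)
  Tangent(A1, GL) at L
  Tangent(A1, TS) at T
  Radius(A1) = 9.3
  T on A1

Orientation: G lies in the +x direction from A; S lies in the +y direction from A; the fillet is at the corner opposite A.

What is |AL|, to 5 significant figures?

50.879

A is at the origin; AG is horizontal with |AG| = 44.2 and G on the +x side, so G = (44.200, 0.0000). AS is vertical with |AS| = 34.5 and S on the +y side, so S = (0.0000, 34.500). The virtual corner opposite A is at (44.200, 34.500). A1 meets GL tangentially, so CL is at right angles to GL and A1 meets TS tangentially, so CT is at right angles to TS, with radius 9.3, so the center C sits 9.3 in from both sides at C = (34.900, 25.200). That places the tangent points at L = (44.200, 25.200) on GL and T = (34.900, 34.500) on TS. Then |AL| = |L − A| = 50.879.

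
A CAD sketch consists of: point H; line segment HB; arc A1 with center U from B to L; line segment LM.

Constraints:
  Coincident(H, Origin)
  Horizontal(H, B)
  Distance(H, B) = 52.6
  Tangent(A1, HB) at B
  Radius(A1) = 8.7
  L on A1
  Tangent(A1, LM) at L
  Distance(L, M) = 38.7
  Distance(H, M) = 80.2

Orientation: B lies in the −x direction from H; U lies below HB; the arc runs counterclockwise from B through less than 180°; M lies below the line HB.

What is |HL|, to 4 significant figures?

61.73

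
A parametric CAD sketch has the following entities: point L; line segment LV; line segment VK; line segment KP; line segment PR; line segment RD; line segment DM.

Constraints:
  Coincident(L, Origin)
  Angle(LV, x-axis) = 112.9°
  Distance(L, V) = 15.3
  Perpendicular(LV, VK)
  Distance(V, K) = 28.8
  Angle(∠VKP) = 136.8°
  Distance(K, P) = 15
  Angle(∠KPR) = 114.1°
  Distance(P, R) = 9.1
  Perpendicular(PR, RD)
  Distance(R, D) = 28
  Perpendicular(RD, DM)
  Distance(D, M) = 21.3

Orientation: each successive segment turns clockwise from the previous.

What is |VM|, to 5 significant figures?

20.169

L is at the origin; LV runs at 112.9° with length 15.3, so V = (-5.9536, 14.094). LV is perpendicular to VK, so VK runs at 22.900°; with |VK| = 28.8, K = (20.577, 25.301). ∠VKP = 136.8° gives KP at -20.300° from the x-axis; with |KP| = 15.0, P = (34.645, 20.097). ∠KPR = 114.1° gives PR at -86.200° from the x-axis; with |PR| = 9.1, R = (35.248, 11.017). PR ⟂ RD, so RD runs at -176.20°; with |RD| = 28.0, D = (7.3095, 9.1612). RD ⟂ DM, so DM runs at 93.800°; with |DM| = 21.3, M = (5.8979, 30.414). Then |VM| = |M − V| = 20.169.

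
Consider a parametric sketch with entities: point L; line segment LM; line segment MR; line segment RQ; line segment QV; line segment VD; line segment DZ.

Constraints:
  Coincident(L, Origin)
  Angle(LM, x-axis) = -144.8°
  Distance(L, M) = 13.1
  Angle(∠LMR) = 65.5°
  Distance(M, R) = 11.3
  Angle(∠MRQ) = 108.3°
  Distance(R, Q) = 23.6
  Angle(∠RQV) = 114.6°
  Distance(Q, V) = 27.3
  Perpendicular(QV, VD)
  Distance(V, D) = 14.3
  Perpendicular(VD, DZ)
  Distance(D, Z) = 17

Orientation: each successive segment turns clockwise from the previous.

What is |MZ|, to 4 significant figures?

19.00

QV ⟂ VD, so VD runs at -126.4°; with |VD| = 14.3, D = (21.33, -12.72). VD is perpendicular to DZ, so DZ runs at 143.6°; with |DZ| = 17.0, Z = (7.643, -2.628). Then |MZ| = |Z − M| = 19.00.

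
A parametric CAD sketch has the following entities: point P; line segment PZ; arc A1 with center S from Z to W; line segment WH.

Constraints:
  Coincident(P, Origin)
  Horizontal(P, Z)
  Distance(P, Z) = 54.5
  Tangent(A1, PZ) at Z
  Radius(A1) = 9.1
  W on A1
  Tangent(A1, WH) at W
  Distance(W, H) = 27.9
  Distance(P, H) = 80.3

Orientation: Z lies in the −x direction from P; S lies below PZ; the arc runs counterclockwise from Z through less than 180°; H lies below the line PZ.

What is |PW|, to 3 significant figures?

63.1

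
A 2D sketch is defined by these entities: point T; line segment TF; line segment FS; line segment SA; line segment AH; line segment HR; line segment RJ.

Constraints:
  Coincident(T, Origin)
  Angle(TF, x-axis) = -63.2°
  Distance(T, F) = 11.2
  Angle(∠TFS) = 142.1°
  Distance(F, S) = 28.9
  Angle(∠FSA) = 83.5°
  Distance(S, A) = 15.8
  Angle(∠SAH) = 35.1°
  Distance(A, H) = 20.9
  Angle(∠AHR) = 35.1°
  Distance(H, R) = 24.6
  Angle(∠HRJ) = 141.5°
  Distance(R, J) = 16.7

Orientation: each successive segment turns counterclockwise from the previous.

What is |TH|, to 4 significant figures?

27.64

T is at the origin; TF runs at -63.2° with length 11.2, so F = (5.050, -9.997). ∠TFS = 142.1° gives FS at -25.30° from the x-axis; with |FS| = 28.9, S = (31.18, -22.35). ∠FSA = 83.5° gives SA at 71.20° from the x-axis; with |SA| = 15.8, A = (36.27, -7.391). ∠SAH = 35.1° gives AH at -143.9° from the x-axis; with |AH| = 20.9, H = (19.38, -19.70). Then |TH| = |H − T| = 27.64.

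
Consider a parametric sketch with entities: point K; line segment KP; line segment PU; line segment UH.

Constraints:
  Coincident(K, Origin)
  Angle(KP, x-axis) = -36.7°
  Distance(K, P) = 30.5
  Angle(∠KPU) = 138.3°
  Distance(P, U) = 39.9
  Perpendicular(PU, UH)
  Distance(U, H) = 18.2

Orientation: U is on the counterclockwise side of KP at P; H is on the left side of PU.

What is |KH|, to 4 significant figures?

62.71

∠KPU = 138.3°, so PU runs at -36.7° + (180° − 138.3°) = 5.000° from the x-axis; with |PU| = 39.9, U = P + 39.9·(cos 5.000°, sin 5.000°) = (64.20, -14.75). The perpendicularity gives UH at right angles to PU; with |UH| = 18.2 on the left of PU, H = U + 18.2·(-0.08716, 0.9962) = (62.62, 3.381). Then |KH| = |H − K| = 62.71.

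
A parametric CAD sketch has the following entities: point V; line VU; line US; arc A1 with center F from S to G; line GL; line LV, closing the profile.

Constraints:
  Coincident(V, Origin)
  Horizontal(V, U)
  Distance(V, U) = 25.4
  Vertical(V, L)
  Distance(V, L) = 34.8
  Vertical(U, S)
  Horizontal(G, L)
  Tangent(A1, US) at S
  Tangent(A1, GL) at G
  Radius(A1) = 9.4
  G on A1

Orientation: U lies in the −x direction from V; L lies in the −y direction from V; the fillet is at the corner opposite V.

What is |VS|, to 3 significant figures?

35.9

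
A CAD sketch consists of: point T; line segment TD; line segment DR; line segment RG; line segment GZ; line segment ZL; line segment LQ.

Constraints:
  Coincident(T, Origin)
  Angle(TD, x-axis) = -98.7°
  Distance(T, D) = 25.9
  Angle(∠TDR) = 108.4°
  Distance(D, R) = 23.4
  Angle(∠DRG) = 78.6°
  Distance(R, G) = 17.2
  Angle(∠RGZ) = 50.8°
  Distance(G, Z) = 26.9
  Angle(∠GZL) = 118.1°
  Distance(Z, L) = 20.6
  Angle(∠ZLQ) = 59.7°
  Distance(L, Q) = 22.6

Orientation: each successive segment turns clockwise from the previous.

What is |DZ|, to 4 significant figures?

4.896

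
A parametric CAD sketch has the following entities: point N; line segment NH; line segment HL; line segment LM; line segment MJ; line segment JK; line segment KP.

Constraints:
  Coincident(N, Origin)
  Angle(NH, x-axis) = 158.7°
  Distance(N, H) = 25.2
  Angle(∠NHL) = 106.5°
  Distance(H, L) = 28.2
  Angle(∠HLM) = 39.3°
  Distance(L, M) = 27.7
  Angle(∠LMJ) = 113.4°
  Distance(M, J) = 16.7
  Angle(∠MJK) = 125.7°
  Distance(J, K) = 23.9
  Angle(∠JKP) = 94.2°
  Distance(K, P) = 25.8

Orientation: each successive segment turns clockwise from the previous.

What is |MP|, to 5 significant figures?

37.561

∠MJK = 125.7° gives JK at -176.40° from the x-axis; with |JK| = 23.9, K = (-38.157, -1.2209). ∠JKP = 94.2° gives KP at 97.800° from the x-axis; with |KP| = 25.8, P = (-41.658, 24.340). Then |MP| = |P − M| = 37.561.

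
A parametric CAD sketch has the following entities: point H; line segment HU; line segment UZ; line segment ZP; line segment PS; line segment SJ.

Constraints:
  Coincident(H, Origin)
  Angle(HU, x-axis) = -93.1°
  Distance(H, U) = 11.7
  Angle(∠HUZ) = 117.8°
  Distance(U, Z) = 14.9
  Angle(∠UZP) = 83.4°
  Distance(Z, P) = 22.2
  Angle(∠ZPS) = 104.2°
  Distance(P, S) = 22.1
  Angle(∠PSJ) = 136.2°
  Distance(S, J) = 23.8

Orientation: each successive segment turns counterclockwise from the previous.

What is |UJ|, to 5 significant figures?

30.766

∠ZPS = 104.2° gives PS at 141.50° from the x-axis; with |PS| = 22.1, S = (3.9924, 14.656). ∠PSJ = 136.2° gives SJ at -174.70° from the x-axis; with |SJ| = 23.8, J = (-19.706, 12.458). Then |UJ| = |J − U| = 30.766.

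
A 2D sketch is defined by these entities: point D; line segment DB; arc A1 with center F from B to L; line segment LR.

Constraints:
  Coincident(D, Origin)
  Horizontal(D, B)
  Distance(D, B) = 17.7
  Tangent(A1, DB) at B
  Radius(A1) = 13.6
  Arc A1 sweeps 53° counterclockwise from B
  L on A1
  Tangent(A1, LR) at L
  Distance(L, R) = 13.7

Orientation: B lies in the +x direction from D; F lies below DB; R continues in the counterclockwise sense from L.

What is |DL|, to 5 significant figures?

8.7230

D is at the origin; D and B share the same y with |DB| = 17.7 and B on the +x side, so B = (17.700, 0.0000). A1 meets DB tangentially, so FB is at right angles to DB, so F = B + (0, -13.6) = (17.700, -13.600). On A1, B sits at bearing 90° from F; a 53° counterclockwise sweep puts L at bearing 143°, so L = F + 13.6·(cos 143°, sin 143°) = (6.8386, -5.4153). Then |DL| = |L − D| = 8.7230.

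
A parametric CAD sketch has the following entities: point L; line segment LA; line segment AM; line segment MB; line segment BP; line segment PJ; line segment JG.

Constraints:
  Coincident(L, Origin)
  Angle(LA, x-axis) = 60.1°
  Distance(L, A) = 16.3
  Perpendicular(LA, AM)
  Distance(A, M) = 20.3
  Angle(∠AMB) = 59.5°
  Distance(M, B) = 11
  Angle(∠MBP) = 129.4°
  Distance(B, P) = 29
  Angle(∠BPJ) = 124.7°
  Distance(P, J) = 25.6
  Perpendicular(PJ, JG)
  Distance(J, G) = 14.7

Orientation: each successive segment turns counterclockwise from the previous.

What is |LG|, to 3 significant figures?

37.4

L is at the origin; LA runs at 60.1° with length 16.3, so A = (8.13, 14.1). LA ⟂ AM, so AM runs at 150°; with |AM| = 20.3, M = (-9.47, 24.2). ∠AMB = 59.5° gives MB at -89.4° from the x-axis; with |MB| = 11.0, B = (-9.36, 13.3). ∠MBP = 129.4° gives BP at -38.8° from the x-axis; with |BP| = 29.0, P = (13.2, -4.92). ∠BPJ = 124.7° gives PJ at 16.5° from the x-axis; with |PJ| = 25.6, J = (37.8, 2.35). The perpendicularity gives JG at right angles to PJ, so JG runs at 106°; with |JG| = 14.7, G = (33.6, 16.4). Then |LG| = |G − L| = 37.4.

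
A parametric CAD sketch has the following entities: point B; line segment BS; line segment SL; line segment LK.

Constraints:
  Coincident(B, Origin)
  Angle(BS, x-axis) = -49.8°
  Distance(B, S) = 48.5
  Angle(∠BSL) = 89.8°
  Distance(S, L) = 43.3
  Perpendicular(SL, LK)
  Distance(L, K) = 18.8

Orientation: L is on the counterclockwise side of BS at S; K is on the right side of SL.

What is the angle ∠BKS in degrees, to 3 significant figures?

33.9°

∠BSL = 89.8°, so SL runs at -49.8° + (180° − 89.8°) = 40.4° from the x-axis; with |SL| = 43.3, L = S + 43.3·(cos 40.4°, sin 40.4°) = (64.3, -8.98). The perpendicularity gives LK at right angles to SL; with |LK| = 18.8 on the right of SL, K = L + 18.8·(0.648, -0.762) = (76.5, -23.3). Then cos ∠BKS = KB·KS / (|KB||KS|), giving 33.9°.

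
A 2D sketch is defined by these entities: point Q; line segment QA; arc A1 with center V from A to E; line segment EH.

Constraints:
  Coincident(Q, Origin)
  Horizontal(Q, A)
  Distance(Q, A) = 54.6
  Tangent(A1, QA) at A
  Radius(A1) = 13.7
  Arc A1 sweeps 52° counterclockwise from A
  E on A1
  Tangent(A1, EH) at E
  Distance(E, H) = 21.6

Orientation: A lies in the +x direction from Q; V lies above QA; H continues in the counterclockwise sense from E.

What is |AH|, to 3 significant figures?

32.8

On A1, A sits at bearing -90° from V; a 52° counterclockwise sweep puts E at bearing -38°, so E = V + 13.7·(cos -38°, sin -38°) = (65.4, 5.27). Tangency of A1 to EH means the radius VE is perpendicular to EH, so EH runs along (−sin -38°, cos -38°); with |EH| = 21.6, H = (78.7, 22.3). Then |AH| = |H − A| = 32.8.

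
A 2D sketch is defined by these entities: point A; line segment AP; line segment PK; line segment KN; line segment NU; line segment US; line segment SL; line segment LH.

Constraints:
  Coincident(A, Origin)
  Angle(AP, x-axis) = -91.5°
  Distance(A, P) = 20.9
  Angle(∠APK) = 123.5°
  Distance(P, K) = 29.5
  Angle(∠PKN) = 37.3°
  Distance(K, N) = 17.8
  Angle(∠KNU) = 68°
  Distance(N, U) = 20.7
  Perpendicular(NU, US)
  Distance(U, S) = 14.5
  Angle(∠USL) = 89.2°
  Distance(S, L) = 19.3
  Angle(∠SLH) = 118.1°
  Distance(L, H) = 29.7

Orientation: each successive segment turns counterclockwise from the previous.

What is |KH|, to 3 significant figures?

34.3

A is at the origin; AP runs at -91.5° with length 20.9, so P = (-0.547, -20.9). ∠APK = 123.5° gives PK at -35.0° from the x-axis; with |PK| = 29.5, K = (23.6, -37.8). ∠PKN = 37.3° gives KN at 108° from the x-axis; with |KN| = 17.8, N = (18.2, -20.9). ∠KNU = 68.0° gives NU at -140° from the x-axis; with |NU| = 20.7, U = (2.28, -34.1). NU ⟂ US, so US runs at -50.3°; with |US| = 14.5, S = (11.5, -45.2). ∠USL = 89.2° gives SL at 40.5° from the x-axis; with |SL| = 19.3, L = (26.2, -32.7). ∠SLH = 118.1° gives LH at 102° from the x-axis; with |LH| = 29.7, H = (19.8, -3.69). Then |KH| = |H − K| = 34.3.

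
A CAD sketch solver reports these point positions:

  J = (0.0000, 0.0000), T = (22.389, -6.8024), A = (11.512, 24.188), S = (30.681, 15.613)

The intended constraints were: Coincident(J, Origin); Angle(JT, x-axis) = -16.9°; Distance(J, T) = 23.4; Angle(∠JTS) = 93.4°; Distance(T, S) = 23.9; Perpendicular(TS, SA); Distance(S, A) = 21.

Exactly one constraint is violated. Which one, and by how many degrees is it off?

Perpendicular(TS, SA) — off by 3.80°.

J = (0.00, 0.00) ✓; JT at -16.90° ✓; |JT| = 23.40 ✓; ∠JTS = 93.40° ✓; |TS| = 23.90 ✓; ∠(TS, SA) = 86.20° ✗; |SA| = 21.00 ✓.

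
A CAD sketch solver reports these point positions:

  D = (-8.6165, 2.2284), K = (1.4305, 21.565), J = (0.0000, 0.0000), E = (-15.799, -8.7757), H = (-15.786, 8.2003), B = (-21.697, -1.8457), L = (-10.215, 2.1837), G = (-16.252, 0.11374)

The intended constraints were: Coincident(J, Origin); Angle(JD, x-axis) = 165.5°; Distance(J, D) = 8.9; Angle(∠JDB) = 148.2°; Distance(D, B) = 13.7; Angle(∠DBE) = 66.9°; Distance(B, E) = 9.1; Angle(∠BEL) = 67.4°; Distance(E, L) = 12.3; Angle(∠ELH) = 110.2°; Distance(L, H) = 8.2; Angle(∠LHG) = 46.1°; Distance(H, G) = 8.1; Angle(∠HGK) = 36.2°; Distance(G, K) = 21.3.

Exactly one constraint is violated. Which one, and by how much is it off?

Distance(G, K) = 21.3 — off by 6.50.

J = (0.00, 0.00) ✓; JD at 165.5° ✓; |JD| = 8.900 ✓; ∠JDB = 148.2° ✓; |DB| = 13.70 ✓; ∠DBE = 66.90° ✓; |BE| = 9.100 ✓; ∠BEL = 67.40° ✓; |EL| = 12.30 ✓; ∠ELH = 110.2° ✓; |LH| = 8.200 ✓; ∠LHG = 46.10° ✓; |HG| = 8.100 ✓; ∠HGK = 36.20° ✓; |GK| = 27.80 ✗.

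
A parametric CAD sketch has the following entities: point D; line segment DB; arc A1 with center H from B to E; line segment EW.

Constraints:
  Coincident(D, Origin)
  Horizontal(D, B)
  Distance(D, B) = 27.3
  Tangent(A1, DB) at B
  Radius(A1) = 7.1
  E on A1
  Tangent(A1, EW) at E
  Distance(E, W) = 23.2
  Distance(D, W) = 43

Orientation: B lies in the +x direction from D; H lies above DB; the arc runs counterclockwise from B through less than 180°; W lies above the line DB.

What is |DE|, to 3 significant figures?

35.3

D is at the origin; DB is horizontal with |DB| = 27.3 and B on the +x side, so B = (27.3, 0.00). Tangency of A1 to DB means the radius HB is perpendicular to DB, so H = B + (0, 7.1) = (27.3, 7.10). Since HE ⟂ EW (tangency), |HW| = √(7.1² + 23.2²) = 24.3 regardless of where E sits on A1. So W lies on both circle(D, 43.0) and circle(H, 24.3); the above-DB intersection is W = (29.5, 31.3). E is the foot of the tangent from W: E = (34.3, 8.55).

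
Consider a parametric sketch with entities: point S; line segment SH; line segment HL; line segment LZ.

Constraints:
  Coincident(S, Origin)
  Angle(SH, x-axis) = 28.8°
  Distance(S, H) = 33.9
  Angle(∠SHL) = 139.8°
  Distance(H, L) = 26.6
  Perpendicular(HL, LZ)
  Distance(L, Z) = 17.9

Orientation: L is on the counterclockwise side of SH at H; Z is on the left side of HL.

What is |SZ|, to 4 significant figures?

52.64

S is at the origin; SH runs at 28.8° with length 33.9, so H = 33.9·(cos 28.8°, sin 28.8°) = (29.71, 16.33). ∠SHL = 139.8°, so HL runs at 28.8° + (180° − 139.8°) = 69.00° from the x-axis; with |HL| = 26.6, L = H + 26.6·(cos 69.00°, sin 69.00°) = (39.24, 41.16). HL is perpendicular to LZ; with |LZ| = 17.9 on the left of HL, Z = L + 17.9·(-0.9336, 0.3584) = (22.53, 47.58). Then |SZ| = |Z − S| = 52.64.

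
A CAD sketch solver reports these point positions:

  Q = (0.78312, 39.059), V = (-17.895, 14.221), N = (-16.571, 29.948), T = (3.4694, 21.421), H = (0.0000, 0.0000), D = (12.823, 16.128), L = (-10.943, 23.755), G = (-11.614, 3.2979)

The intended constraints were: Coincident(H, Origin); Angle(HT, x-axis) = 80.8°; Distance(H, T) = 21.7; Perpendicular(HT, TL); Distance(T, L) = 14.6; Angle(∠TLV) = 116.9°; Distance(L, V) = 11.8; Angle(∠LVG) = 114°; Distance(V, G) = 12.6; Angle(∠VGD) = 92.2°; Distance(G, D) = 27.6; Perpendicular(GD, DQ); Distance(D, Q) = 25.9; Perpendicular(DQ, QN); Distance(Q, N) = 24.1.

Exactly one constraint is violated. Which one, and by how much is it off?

Distance(Q, N) = 24.1 — off by 4.50.

H = (0.00, 0.00) ✓; HT at 80.80° ✓; |HT| = 21.70 ✓; ∠(HT, TL) = 90.00° ✓; |TL| = 14.60 ✓; ∠TLV = 116.9° ✓; |LV| = 11.80 ✓; ∠LVG = 114.0° ✓; |VG| = 12.60 ✓; ∠VGD = 92.20° ✓; |GD| = 27.60 ✓; ∠(GD, DQ) = 90.00° ✓; |DQ| = 25.90 ✓; ∠(DQ, QN) = 90.00° ✓; |QN| = 19.60 ✗.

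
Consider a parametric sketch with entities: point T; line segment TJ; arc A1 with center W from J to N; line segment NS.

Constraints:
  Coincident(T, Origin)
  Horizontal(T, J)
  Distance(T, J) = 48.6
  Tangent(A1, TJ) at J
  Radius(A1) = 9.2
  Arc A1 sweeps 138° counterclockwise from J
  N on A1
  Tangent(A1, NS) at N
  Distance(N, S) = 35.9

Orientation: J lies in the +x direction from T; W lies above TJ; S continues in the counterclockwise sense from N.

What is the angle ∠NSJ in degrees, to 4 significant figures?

20.87°

T is at the origin; T and J share the same y with |TJ| = 48.6 and J on the +x side, so J = (48.60, 0.000). Since A1 is tangent to TJ there, WJ ⟂ TJ, so W = J + (0, 9.2) = (48.60, 9.200). On A1, J sits at bearing -90° from W; a 138° counterclockwise sweep puts N at bearing 48°, so N = W + 9.2·(cos 48°, sin 48°) = (54.76, 16.04). A1 meets NS tangentially, so WN is at right angles to NS, so NS runs along (−sin 48°, cos 48°); with |NS| = 35.9, S = (28.08, 40.06). Then cos ∠NSJ = SN·SJ / (|SN||SJ|), giving 20.87°.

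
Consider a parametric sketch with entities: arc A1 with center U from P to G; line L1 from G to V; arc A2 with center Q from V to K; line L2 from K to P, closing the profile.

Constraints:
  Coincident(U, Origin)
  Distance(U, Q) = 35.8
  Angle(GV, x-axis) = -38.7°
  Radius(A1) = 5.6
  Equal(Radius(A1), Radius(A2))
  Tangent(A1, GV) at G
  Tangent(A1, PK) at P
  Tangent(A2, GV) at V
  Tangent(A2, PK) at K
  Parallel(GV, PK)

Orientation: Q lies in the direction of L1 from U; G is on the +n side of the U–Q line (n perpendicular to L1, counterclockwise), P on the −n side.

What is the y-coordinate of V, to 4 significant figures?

-18.01

The slot axis is L1's direction at -38.7°, so u = (cos -38.7°, sin -38.7°) = (0.7804, -0.6252) and n = (−sin -38.7°, cos -38.7°) = (0.6252, 0.7804). U is at the origin and Q lies 35.8 along u from U, so Q = 35.8·u = (27.94, -22.38). Tangency of A1 to both parallel lines with radius 5.6 puts G and P at U ± 5.6·n: G = (3.501, 4.370), P = (-3.501, -4.370). Equal radii place V and K the same way about Q: V = Q + 5.6·n = (31.44, -18.01), K = Q − 5.6·n = (24.44, -26.75). So V.y = -18.01.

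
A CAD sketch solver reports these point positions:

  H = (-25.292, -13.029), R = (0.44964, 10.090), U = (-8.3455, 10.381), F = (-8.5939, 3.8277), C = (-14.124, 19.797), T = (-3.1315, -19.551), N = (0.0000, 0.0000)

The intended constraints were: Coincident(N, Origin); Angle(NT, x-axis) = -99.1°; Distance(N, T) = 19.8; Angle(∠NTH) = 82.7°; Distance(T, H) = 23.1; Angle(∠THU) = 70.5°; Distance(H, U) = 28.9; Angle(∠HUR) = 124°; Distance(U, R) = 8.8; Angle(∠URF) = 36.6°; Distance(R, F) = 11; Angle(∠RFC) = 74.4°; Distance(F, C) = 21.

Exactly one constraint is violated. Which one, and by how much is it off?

Distance(F, C) = 21 — off by 4.10.

N = (0.00, 0.00) ✓; NT at -99.10° ✓; |NT| = 19.80 ✓; ∠NTH = 82.70° ✓; |TH| = 23.10 ✓; ∠THU = 70.50° ✓; |HU| = 28.90 ✓; ∠HUR = 124.0° ✓; |UR| = 8.800 ✓; ∠URF = 36.60° ✓; |RF| = 11.00 ✓; ∠RFC = 74.40° ✓; |FC| = 16.90 ✗.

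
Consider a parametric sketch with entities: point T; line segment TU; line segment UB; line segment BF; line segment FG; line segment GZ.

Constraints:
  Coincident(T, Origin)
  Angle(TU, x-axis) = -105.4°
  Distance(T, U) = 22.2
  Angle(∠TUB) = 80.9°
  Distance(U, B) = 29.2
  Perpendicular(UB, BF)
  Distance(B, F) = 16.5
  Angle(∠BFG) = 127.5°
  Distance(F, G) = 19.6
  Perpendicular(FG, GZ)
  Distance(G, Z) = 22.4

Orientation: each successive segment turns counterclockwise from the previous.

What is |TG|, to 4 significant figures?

12.05

T is at the origin; TU runs at -105.4° with length 22.2, so U = (-5.895, -21.40). ∠TUB = 80.9° gives UB at -6.300° from the x-axis; with |UB| = 29.2, B = (23.13, -24.61). UB is perpendicular to BF, so BF runs at 83.70°; with |BF| = 16.5, F = (24.94, -8.207). ∠BFG = 127.5° gives FG at 136.2° from the x-axis; with |FG| = 19.6, G = (10.79, 5.359). Then |TG| = |G − T| = 12.05.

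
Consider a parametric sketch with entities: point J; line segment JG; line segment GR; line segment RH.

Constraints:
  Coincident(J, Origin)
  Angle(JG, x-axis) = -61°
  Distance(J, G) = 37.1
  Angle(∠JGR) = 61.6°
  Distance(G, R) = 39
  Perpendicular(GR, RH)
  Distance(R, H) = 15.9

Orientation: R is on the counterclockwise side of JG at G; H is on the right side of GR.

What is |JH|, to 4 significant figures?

53.02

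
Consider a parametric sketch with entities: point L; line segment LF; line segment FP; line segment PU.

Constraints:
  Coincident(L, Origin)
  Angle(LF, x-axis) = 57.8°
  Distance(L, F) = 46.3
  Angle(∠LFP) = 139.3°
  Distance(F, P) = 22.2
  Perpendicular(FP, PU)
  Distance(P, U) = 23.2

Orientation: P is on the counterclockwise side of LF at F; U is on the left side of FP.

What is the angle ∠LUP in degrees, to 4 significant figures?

96.96°

L is at the origin; LF runs at 57.8° with length 46.3, so F = 46.3·(cos 57.8°, sin 57.8°) = (24.67, 39.18). ∠LFP = 139.3°, so FP runs at 57.8° + (180° − 139.3°) = 98.50° from the x-axis; with |FP| = 22.2, P = F + 22.2·(cos 98.50°, sin 98.50°) = (21.39, 61.13). FP ⟂ PU; with |PU| = 23.2 on the left of FP, U = P + 23.2·(-0.9890, -0.1478) = (-1.554, 57.71). Then cos ∠LUP = UL·UP / (|UL||UP|), giving 96.96°.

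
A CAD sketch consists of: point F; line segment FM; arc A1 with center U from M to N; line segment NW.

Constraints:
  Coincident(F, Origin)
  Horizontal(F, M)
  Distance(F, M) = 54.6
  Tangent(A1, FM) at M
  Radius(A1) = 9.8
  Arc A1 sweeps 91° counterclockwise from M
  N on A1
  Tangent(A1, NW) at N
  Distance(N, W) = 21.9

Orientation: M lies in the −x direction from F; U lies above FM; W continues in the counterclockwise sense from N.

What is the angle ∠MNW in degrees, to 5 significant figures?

134.50°

F is at the origin; F and M share the same y with |FM| = 54.6 and M on the −x side, so M = (-54.600, 0.0000). Tangency of A1 to FM means the radius UM is perpendicular to FM, so U = M + (0, 9.8) = (-54.600, 9.8000). On A1, M sits at bearing -90° from U; a 91° counterclockwise sweep puts N at bearing 1°, so N = U + 9.8·(cos 1°, sin 1°) = (-44.801, 9.9710). Since A1 is tangent to NW there, UN ⟂ NW, so NW runs along (−sin 1°, cos 1°); with |NW| = 21.9, W = (-45.184, 31.868). Then cos ∠MNW = NM·NW / (|NM||NW|), giving 134.50°.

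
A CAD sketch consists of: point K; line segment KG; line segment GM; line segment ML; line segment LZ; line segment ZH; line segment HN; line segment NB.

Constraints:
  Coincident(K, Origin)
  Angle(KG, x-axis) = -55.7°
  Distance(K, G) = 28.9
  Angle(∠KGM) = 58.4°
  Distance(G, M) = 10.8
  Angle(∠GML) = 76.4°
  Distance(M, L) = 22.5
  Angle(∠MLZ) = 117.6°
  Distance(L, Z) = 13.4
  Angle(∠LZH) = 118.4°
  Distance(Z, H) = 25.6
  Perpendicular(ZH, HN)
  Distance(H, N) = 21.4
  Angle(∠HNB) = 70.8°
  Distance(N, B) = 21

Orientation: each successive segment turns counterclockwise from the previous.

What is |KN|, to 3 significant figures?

40.7

∠LZH = 118.4° gives ZH at -66.5° from the x-axis; with |ZH| = 25.6, H = (0.512, -43.9). ZH is perpendicular to HN, so HN runs at 23.5°; with |HN| = 21.4, N = (20.1, -35.4). Then |KN| = |N − K| = 40.7.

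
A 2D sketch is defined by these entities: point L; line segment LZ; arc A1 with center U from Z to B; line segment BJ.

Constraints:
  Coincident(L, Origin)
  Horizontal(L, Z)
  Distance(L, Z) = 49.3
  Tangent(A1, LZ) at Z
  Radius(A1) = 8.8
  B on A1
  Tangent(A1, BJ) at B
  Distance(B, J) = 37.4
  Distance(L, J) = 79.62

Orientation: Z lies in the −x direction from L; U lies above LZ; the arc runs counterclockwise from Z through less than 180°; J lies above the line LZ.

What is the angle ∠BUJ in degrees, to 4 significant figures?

76.76°

Checks: |UB| = 8.800 ✓; ∠(UB, BJ) = 90.00° ✓; |BJ| = 37.40 ✓; |LJ| = 79.62 ✓.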